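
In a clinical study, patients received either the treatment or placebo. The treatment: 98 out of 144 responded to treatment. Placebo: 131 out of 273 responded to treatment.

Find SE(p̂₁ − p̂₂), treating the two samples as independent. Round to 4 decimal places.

First, p̂₁ = 98/144 = 0.6806; p̂₂ = 131/273 = 0.4799.
The two standard errors are √(0.6806×0.3194/144) = 0.03885 and √(0.4799×0.5201/273) = 0.03024.
Because the samples are independent, SE_diff = √(0.03885² + 0.03024²) = 0.04923.

0.0492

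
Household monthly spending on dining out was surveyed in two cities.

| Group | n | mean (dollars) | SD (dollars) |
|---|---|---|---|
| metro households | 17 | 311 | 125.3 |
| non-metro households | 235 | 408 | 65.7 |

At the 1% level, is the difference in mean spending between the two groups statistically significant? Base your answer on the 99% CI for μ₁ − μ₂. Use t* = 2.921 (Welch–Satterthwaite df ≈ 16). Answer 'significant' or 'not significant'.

Standard errors of each mean: 125.3/√17 = 30.3897 and 65.7/√235 = 4.2858.
SE(x̄₁ − x̄₂) = √(30.3897² + 4.2858²) = 30.6904 for independent samples with unequal variances.
With t* = 2.921, the margin is 2.921 × 30.6904 = 89.6467.
x̄₁ − x̄₂ = 311 − 408 = -97.0000; the interval is -97.0000 ± 89.6467 = (-186.6467, -7.3533).
The interval (-186.6467, -7.3533) does not contain 0, so the difference is significant.

significant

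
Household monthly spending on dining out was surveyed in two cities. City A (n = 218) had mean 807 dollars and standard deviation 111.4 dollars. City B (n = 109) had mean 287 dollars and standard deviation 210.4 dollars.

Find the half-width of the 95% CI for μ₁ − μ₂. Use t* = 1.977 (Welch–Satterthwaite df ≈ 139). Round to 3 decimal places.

42.543

Standard errors of each mean: 111.4/√218 = 7.5450 and 210.4/√109 = 20.1527.
SE(x̄₁ − x̄₂) = √(7.5450² + 20.1527²) = 21.5188 for independent samples with unequal variances.
With t* = 1.977, the margin is 1.977 × 21.5188 = 42.5427.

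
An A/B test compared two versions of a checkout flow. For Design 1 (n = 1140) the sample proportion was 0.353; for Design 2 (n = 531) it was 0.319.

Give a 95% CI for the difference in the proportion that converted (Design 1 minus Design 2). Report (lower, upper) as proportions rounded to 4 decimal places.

(-0.0144, 0.0824)

Each SE is √(p̂(1−p̂)/n): √(0.3530·0.6470/1140) = 0.01415 and √(0.3190·0.6810/531) = 0.02023.
SE(p̂₁ − p̂₂) = √(SE₁² + SE₂²) = √(0.0002002225 + 0.0004092529) = 0.02469, since the two samples are independent.
At 95% confidence z* = 1.960; margin = 1.960 × 0.02469 = 0.04839.
The difference is 0.3530 − 0.3190 = 0.0340, so the interval is 0.0340 ± 0.04839 = (-0.0144, 0.0824).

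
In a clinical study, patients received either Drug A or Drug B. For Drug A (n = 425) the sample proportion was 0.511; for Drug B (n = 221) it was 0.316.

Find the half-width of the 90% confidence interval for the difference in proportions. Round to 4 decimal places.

The two standard errors are √(0.5110×0.4890/425) = 0.02425 and √(0.3160×0.6840/221) = 0.03127.
Because the samples are independent, SE_diff = √(0.02425² + 0.03127²) = 0.03957.
Using z* = 1.645 for 90%, ME = 1.645 × 0.03957 = 0.06509.

0.0651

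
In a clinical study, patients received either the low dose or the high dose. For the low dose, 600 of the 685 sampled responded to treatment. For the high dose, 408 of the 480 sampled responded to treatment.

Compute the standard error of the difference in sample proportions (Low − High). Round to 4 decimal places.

0.0206

First, p̂₁ = 600/685 = 0.8759; p̂₂ = 408/480 = 0.8500.
The two standard errors are √(0.8759×0.1241/685) = 0.01260 and √(0.8500×0.1500/480) = 0.01630.
Because the samples are independent, SE_diff = √(0.01260² + 0.01630²) = 0.02060.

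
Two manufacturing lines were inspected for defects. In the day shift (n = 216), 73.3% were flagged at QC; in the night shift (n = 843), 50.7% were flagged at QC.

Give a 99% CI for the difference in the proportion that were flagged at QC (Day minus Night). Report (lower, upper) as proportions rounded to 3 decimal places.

(0.137, 0.315)

The two standard errors are √(0.7330×0.2670/216) = 0.03010 and √(0.5070×0.4930/843) = 0.01722.
Because the samples are independent, SE_diff = √(0.03010² + 0.01722²) = 0.03468.
Using z* = 2.576 for 99%, ME = 2.576 × 0.03468 = 0.08934.
p̂₁ − p̂₂ = 0.2260; interval 0.2260 ± 0.08934 gives (0.137, 0.315).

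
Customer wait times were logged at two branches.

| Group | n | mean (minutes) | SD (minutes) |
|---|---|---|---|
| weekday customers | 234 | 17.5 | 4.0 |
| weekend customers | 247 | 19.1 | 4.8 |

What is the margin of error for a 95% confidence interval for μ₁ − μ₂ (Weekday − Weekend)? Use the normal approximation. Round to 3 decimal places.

Standard errors of each mean: 4.0/√234 = 0.2615 and 4.8/√247 = 0.3054.
SE(x̄₁ − x̄₂) = √(0.2615² + 0.3054²) = 0.4021 for independent samples with unequal variances.
With z* = 1.960, the margin is 1.960 × 0.4021 = 0.7881.

0.788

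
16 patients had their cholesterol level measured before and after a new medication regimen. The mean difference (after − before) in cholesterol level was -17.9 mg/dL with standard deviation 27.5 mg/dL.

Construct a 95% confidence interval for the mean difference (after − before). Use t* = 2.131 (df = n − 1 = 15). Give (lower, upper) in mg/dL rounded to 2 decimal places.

Paired design: SE = s_d/√n = 27.5/√16 = 6.8750.
t* = 2.131; margin of error = 2.131 × 6.8750 = 14.6506.
-17.9 ± 14.6506 → (-32.55, -3.25).

(-32.55, -3.25)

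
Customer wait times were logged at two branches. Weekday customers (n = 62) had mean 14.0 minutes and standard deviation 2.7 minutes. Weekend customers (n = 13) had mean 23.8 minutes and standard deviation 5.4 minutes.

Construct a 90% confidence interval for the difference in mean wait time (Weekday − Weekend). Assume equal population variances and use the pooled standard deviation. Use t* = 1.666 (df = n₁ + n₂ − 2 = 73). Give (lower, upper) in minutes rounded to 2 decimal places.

s_p = √[((n₁−1)s₁² + (n₂−1)s₂²)/(n₁+n₂−2)] = √[(61·2.7² + 12·5.4²)/73] = 3.2993.
SE = 3.2993·√(1/62 + 1/13) = 1.0064.
With t* = 1.666, margin = 1.666 × 1.0064 = 1.6767.
x̄₁ − x̄₂ = 14.0 − 23.8 = -9.8000; interval -9.8000 ± 1.6767 = (-11.48, -8.12).

(-11.48, -8.12)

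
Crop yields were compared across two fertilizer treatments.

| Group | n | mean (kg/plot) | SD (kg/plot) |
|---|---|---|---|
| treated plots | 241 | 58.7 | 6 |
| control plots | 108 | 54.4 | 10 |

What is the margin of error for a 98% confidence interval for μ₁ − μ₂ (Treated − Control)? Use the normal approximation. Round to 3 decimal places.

2.412

Per-group SEs: s₁/√n₁ = 6/√241 = 0.3865, s₂/√n₂ = 10/√108 = 0.9623.
Unpooled SE of the difference: √(0.14938225 + 0.92602129) = 1.0370.
Margin of error = z* · SE = 2.326 × 1.0370 = 2.4121.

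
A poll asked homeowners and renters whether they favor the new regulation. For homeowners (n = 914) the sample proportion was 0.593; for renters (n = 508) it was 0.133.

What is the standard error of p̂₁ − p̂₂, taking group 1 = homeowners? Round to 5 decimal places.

0.02216

SE₁ = √(p̂₁(1−p̂₁)/n₁) = √(0.5930·0.4070/914) = 0.01625; SE₂ = √(0.1330·0.8670/508) = 0.01507.
Independent samples: SE of the difference = √(SE₁² + SE₂²) = √(0.0002640625 + 0.0002271049) = 0.02216.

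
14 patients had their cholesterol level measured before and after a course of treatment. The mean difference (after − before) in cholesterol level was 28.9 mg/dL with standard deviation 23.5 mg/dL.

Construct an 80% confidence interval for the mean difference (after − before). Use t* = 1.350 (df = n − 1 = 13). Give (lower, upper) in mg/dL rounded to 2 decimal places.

(20.42, 37.38)

Paired design: SE = s_d/√n = 23.5/√14 = 6.2806.
t* = 1.350; margin of error = 1.350 × 6.2806 = 8.4788.
28.9 ± 8.4788 → (20.42, 37.38).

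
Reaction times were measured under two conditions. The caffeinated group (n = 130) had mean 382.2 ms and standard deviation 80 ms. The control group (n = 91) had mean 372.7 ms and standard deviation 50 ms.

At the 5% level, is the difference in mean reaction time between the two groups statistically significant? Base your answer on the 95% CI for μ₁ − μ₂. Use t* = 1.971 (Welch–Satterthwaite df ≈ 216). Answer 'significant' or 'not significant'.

Per-group SEs: s₁/√n₁ = 80/√130 = 7.0165, s₂/√n₂ = 50/√91 = 5.2414.
Unpooled SE of the difference: √(49.23127225 + 27.47227396) = 8.7581.
Margin of error = t* · SE = 1.971 × 8.7581 = 17.2622.
x̄₁ − x̄₂ = 382.2 − 372.7 = 9.5000.
CI: 9.5000 ± 17.2622 = (-7.7622, 26.7622).
The interval (-7.7622, 26.7622) contains 0, so the difference is not significant.

not significant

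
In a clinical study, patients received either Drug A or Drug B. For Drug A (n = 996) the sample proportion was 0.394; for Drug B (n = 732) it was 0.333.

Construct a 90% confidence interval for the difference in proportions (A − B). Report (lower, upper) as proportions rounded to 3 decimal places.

Each SE is √(p̂(1−p̂)/n): √(0.3940·0.6060/996) = 0.01548 and √(0.3330·0.6670/732) = 0.01742.
SE(p̂₁ − p̂₂) = √(SE₁² + SE₂²) = √(0.0002396304 + 0.0003034564) = 0.02330, since the two samples are independent.
At 90% confidence z* = 1.645; margin = 1.645 × 0.02330 = 0.03833.
The difference is 0.3940 − 0.3330 = 0.0610, so the interval is 0.0610 ± 0.03833 = (0.023, 0.099).

(0.023, 0.099)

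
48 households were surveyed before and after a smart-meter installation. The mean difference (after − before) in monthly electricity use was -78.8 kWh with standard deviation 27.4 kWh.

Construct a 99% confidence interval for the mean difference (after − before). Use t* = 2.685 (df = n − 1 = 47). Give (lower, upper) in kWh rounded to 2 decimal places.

(-89.42, -68.18)

This is a matched-pairs design, so SE = s_d/√n = 27.4/√48 = 3.9548.
Margin = 2.685 × 3.9548 = 10.6186; the interval is -78.8 ± 10.6186 = (-89.42, -68.18).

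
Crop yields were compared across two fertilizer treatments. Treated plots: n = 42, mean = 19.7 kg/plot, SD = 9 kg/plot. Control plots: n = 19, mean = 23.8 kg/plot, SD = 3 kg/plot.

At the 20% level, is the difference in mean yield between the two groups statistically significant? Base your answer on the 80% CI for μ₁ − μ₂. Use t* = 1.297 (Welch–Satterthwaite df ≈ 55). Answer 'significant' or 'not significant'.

significant

Standard errors of each mean: 9/√42 = 1.3887 and 3/√19 = 0.6882.
SE(x̄₁ − x̄₂) = √(1.3887² + 0.6882²) = 1.5499 for independent samples with unequal variances.
With t* = 1.297, the margin is 1.297 × 1.5499 = 2.0102.
x̄₁ − x̄₂ = 19.7 − 23.8 = -4.1000; the interval is -4.1000 ± 2.0102 = (-6.1102, -2.0898).
The interval (-6.1102, -2.0898) does not contain 0, so the difference is significant.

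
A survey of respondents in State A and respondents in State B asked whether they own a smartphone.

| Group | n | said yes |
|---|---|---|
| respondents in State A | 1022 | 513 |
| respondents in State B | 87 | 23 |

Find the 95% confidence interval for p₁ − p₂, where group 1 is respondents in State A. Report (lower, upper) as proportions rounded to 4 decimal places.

Sample proportions: 513/1022 = 0.5020, 23/87 = 0.2644.
Each SE is √(p̂(1−p̂)/n): √(0.5020·0.4980/1022) = 0.01564 and √(0.2644·0.7356/87) = 0.04728.
SE(p̂₁ − p̂₂) = √(SE₁² + SE₂²) = √(0.0002446096 + 0.0022353984) = 0.04980, since the two samples are independent.
At 95% confidence z* = 1.960; margin = 1.960 × 0.04980 = 0.09761.
The difference is 0.5020 − 0.2644 = 0.2376, so the interval is 0.2376 ± 0.09761 = (0.1400, 0.3352).

(0.1400, 0.3352)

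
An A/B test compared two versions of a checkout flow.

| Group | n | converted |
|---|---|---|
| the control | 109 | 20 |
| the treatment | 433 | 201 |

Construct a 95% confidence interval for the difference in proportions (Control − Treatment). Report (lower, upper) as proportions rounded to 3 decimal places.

First, p̂₁ = 20/109 = 0.1835; p̂₂ = 201/433 = 0.4642.
The two standard errors are √(0.1835×0.8165/109) = 0.03708 and √(0.4642×0.5358/433) = 0.02397.
Because the samples are independent, SE_diff = √(0.03708² + 0.02397²) = 0.04415.
Using z* = 1.960 for 95%, ME = 1.960 × 0.04415 = 0.08653.
p̂₁ − p̂₂ = -0.2807; interval -0.2807 ± 0.08653 gives (-0.367, -0.194).

(-0.367, -0.194)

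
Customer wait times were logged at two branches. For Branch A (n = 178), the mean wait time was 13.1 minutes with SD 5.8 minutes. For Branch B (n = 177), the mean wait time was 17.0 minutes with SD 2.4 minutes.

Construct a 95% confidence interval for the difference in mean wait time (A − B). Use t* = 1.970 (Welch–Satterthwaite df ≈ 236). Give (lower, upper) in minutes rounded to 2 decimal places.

Standard errors of each mean: 5.8/√178 = 0.4347 and 2.4/√177 = 0.1804.
SE(x̄₁ − x̄₂) = √(0.4347² + 0.1804²) = 0.4706 for independent samples with unequal variances.
With t* = 1.970, the margin is 1.970 × 0.4706 = 0.9271.
x̄₁ − x̄₂ = 13.1 − 17.0 = -3.9000; the interval is -3.9000 ± 0.9271 = (-4.83, -2.97).

(-4.83, -2.97)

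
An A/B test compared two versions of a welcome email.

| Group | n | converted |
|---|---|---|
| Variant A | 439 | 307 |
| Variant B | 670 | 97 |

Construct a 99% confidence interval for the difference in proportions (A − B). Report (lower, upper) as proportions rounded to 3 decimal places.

Sample proportions: 307/439 = 0.6993, 97/670 = 0.1448.
Each SE is √(p̂(1−p̂)/n): √(0.6993·0.3007/439) = 0.02189 and √(0.1448·0.8552/670) = 0.01360.
SE(p̂₁ − p̂₂) = √(SE₁² + SE₂²) = √(0.0004791721 + 0.00018496) = 0.02577, since the two samples are independent.
At 99% confidence z* = 2.576; margin = 2.576 × 0.02577 = 0.06638.
The difference is 0.6993 − 0.1448 = 0.5545, so the interval is 0.5545 ± 0.06638 = (0.488, 0.621).

(0.488, 0.621)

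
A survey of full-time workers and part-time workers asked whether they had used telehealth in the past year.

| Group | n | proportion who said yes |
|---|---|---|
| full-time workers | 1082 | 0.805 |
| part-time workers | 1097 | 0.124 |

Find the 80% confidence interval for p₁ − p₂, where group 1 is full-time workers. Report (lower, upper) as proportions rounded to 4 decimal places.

(0.6610, 0.7010)

SE₁ = √(p̂₁(1−p̂₁)/n₁) = √(0.8050·0.1950/1082) = 0.01204; SE₂ = √(0.1240·0.8760/1097) = 0.00995.
Independent samples: SE of the difference = √(SE₁² + SE₂²) = √(0.0001449616 + 0.0000990025) = 0.01562.
z* for 80% confidence is 1.282, so the margin of error is 1.282 × 0.01562 = 0.02002.
Point estimate p̂₁ − p̂₂ = 0.8050 − 0.1240 = 0.6810.
0.6810 ± 0.02002 → (0.6610, 0.7010).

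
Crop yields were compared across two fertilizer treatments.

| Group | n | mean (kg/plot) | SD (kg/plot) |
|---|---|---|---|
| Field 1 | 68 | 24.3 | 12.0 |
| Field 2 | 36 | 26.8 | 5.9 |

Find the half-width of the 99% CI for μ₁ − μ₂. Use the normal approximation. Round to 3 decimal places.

SE₁ = s₁/√n₁ = 12.0/√68 = 1.4552; SE₂ = 5.9/√36 = 0.9833.
Independent samples, unequal variances: SE_diff = √(SE₁² + SE₂²) = √(2.11760704 + 0.96687889) = 1.7563.
z* = 2.576, so margin of error = 2.576 × 1.7563 = 4.5242.

4.524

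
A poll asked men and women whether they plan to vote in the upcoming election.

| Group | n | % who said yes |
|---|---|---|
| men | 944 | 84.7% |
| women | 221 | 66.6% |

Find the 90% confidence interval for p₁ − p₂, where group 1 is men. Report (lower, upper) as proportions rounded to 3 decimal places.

(0.125, 0.237)

Each SE is √(p̂(1−p̂)/n): √(0.8470·0.1530/944) = 0.01172 and √(0.6660·0.3340/221) = 0.03173.
SE(p̂₁ − p̂₂) = √(SE₁² + SE₂²) = √(0.0001373584 + 0.0010067929) = 0.03383, since the two samples are independent.
At 90% confidence z* = 1.645; margin = 1.645 × 0.03383 = 0.05565.
The difference is 0.8470 − 0.6660 = 0.1810, so the interval is 0.1810 ± 0.05565 = (0.125, 0.237).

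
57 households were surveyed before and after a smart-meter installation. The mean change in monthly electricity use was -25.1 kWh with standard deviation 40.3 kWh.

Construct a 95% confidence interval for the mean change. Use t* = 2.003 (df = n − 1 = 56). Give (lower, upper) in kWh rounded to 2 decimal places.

This is a matched-pairs design, so SE = s_d/√n = 40.3/√57 = 5.3379.
Margin = 2.003 × 5.3379 = 10.6918; the interval is -25.1 ± 10.6918 = (-35.79, -14.41).

(-35.79, -14.41)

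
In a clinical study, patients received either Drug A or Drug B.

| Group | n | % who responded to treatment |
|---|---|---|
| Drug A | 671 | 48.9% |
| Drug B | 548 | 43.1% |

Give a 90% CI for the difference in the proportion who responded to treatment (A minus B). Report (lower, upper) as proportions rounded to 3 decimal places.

The two standard errors are √(0.4890×0.5110/671) = 0.01930 and √(0.4310×0.5690/548) = 0.02115.
Because the samples are independent, SE_diff = √(0.01930² + 0.02115²) = 0.02863.
Using z* = 1.645 for 90%, ME = 1.645 × 0.02863 = 0.04710.
p̂₁ − p̂₂ = 0.0580; interval 0.0580 ± 0.04710 gives (0.011, 0.105).

(0.011, 0.105)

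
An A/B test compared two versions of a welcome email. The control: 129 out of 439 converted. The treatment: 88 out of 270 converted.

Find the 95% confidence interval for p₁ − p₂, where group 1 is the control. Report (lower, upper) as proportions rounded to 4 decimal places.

Sample proportions: 129/439 = 0.2938, 88/270 = 0.3259.
Each SE is √(p̂(1−p̂)/n): √(0.2938·0.7062/439) = 0.02174 and √(0.3259·0.6741/270) = 0.02852.
SE(p̂₁ − p̂₂) = √(SE₁² + SE₂²) = √(0.0004726276 + 0.0008133904) = 0.03586, since the two samples are independent.
At 95% confidence z* = 1.960; margin = 1.960 × 0.03586 = 0.07029.
The difference is 0.2938 − 0.3259 = -0.0321, so the interval is -0.0321 ± 0.07029 = (-0.1024, 0.0382).

(-0.1024, 0.0382)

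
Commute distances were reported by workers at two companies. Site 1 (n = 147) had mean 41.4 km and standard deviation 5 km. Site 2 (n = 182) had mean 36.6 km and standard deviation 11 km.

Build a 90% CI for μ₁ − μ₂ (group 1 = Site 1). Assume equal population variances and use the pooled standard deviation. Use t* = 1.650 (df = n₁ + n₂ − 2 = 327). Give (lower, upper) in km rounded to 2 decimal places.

Pooled variance s_p² = [146·5² + 181·11²] / (147+182−2) = 78.1376, so s_p = 8.8395.
SE_diff = s_p·√(1/n₁ + 1/n₂) = 8.8395·√(1/147 + 1/182) = 0.9802.
t* = 1.650; margin = 1.650 × 0.9802 = 1.6173.
Difference = 41.4 − 36.6 = 4.8000.
4.8000 ± 1.6173 → (3.18, 6.42).

(3.18, 6.42)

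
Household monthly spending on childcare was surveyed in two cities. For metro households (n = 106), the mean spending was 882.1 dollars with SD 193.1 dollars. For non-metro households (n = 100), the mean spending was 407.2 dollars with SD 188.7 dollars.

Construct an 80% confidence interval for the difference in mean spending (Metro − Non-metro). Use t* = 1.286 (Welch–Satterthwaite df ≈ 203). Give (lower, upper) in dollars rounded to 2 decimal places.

(440.69, 509.11)

Standard errors of each mean: 193.1/√106 = 18.7555 and 188.7/√100 = 18.8700.
SE(x̄₁ − x̄₂) = √(18.7555² + 18.8700²) = 26.6054 for independent samples with unequal variances.
With t* = 1.286, the margin is 1.286 × 26.6054 = 34.2145.
x̄₁ − x̄₂ = 882.1 − 407.2 = 474.9000; the interval is 474.9000 ± 34.2145 = (440.69, 509.11).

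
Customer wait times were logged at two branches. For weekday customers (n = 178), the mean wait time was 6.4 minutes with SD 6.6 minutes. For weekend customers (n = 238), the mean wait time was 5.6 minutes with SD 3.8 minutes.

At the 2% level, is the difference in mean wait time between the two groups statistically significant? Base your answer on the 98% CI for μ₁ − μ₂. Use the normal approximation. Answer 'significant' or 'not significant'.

Standard errors of each mean: 6.6/√178 = 0.4947 and 3.8/√238 = 0.2463.
SE(x̄₁ − x̄₂) = √(0.4947² + 0.2463²) = 0.5526 for independent samples with unequal variances.
With z* = 2.326, the margin is 2.326 × 0.5526 = 1.2853.
x̄₁ − x̄₂ = 6.4 − 5.6 = 0.8000; the interval is 0.8000 ± 1.2853 = (-0.4853, 2.0853).
The interval (-0.4853, 2.0853) contains 0, so the difference is not significant.

not significant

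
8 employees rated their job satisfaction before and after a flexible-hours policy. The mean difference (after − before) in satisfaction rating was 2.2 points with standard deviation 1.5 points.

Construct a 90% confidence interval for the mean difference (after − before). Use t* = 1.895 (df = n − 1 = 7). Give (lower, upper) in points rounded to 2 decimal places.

(1.20, 3.20)

Paired design: SE = s_d/√n = 1.5/√8 = 0.5303.
t* = 1.895; margin of error = 1.895 × 0.5303 = 1.0049.
2.2 ± 1.0049 → (1.20, 3.20).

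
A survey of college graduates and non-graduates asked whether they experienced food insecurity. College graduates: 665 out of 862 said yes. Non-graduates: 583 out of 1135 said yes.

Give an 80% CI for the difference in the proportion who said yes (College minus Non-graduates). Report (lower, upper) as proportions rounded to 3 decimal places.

First, p̂₁ = 665/862 = 0.7715; p̂₂ = 583/1135 = 0.5137.
The two standard errors are √(0.7715×0.2285/862) = 0.01430 and √(0.5137×0.4863/1135) = 0.01484.
Because the samples are independent, SE_diff = √(0.01430² + 0.01484²) = 0.02061.
Using z* = 1.282 for 80%, ME = 1.282 × 0.02061 = 0.02642.
p̂₁ − p̂₂ = 0.2578; interval 0.2578 ± 0.02642 gives (0.231, 0.284).

(0.231, 0.284)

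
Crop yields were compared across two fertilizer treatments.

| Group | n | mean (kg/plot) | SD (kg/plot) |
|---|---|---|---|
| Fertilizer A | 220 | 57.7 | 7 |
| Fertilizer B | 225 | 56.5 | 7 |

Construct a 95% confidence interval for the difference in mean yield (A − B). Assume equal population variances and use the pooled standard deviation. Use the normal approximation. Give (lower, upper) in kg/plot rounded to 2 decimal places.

Pooled variance s_p² = [219·7² + 224·7²] / (220+225−2) = 49.0000, so s_p = 7.0000.
SE_diff = s_p·√(1/n₁ + 1/n₂) = 7.0000·√(1/220 + 1/225) = 0.6637.
z* = 1.960; margin = 1.960 × 0.6637 = 1.3009.
Difference = 57.7 − 56.5 = 1.2000.
1.2000 ± 1.3009 → (-0.10, 2.50).

(-0.10, 2.50)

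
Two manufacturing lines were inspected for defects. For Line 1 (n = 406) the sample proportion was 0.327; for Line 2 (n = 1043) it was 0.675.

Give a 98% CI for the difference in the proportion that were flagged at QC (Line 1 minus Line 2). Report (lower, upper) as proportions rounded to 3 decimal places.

The two standard errors are √(0.3270×0.6730/406) = 0.02328 and √(0.6750×0.3250/1043) = 0.01450.
Because the samples are independent, SE_diff = √(0.02328² + 0.01450²) = 0.02743.
Using z* = 2.326 for 98%, ME = 2.326 × 0.02743 = 0.06380.
p̂₁ − p̂₂ = -0.3480; interval -0.3480 ± 0.06380 gives (-0.412, -0.284).

(-0.412, -0.284)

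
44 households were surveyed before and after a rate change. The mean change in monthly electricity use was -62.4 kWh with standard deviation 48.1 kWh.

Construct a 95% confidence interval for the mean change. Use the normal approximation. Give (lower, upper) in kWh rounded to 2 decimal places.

Paired design: SE = s_d/√n = 48.1/√44 = 7.2513.
z* = 1.960; margin of error = 1.960 × 7.2513 = 14.2125.
-62.4 ± 14.2125 → (-76.61, -48.19).

(-76.61, -48.19)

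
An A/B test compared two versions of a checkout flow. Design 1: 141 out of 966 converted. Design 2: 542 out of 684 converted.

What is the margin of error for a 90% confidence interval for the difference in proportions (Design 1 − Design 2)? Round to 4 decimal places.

0.0316

Sample proportions: 141/966 = 0.1460, 542/684 = 0.7924.
Each SE is √(p̂(1−p̂)/n): √(0.1460·0.8540/966) = 0.01136 and √(0.7924·0.2076/684) = 0.01551.
SE(p̂₁ − p̂₂) = √(SE₁² + SE₂²) = √(0.0001290496 + 0.0002405601) = 0.01923, since the two samples are independent.
At 90% confidence z* = 1.645; margin = 1.645 × 0.01923 = 0.03163.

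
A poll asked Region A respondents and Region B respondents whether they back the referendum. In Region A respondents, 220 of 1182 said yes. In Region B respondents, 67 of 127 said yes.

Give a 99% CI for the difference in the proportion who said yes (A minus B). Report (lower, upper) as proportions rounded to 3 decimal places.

First, p̂₁ = 220/1182 = 0.1861; p̂₂ = 67/127 = 0.5276.
The two standard errors are √(0.1861×0.8139/1182) = 0.01132 and √(0.5276×0.4724/127) = 0.04430.
Because the samples are independent, SE_diff = √(0.01132² + 0.04430²) = 0.04572.
Using z* = 2.576 for 99%, ME = 2.576 × 0.04572 = 0.11777.
p̂₁ − p̂₂ = -0.3415; interval -0.3415 ± 0.11777 gives (-0.459, -0.224).

(-0.459, -0.224)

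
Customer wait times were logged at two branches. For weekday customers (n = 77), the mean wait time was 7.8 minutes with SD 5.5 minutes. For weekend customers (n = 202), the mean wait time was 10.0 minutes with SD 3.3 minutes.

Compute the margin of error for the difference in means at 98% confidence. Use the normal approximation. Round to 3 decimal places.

Per-group SEs: s₁/√n₁ = 5.5/√77 = 0.6268, s₂/√n₂ = 3.3/√202 = 0.2322.
Unpooled SE of the difference: √(0.39287824 + 0.05391684) = 0.6684.
Margin of error = z* · SE = 2.326 × 0.6684 = 1.5547.

1.555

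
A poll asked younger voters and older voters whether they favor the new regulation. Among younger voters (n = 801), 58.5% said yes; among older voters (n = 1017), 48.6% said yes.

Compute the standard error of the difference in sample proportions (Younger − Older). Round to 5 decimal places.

SE₁ = √(p̂₁(1−p̂₁)/n₁) = √(0.5850·0.4150/801) = 0.01741; SE₂ = √(0.4860·0.5140/1017) = 0.01567.
Independent samples: SE of the difference = √(SE₁² + SE₂²) = √(0.0003031081 + 0.0002455489) = 0.02342.

0.02342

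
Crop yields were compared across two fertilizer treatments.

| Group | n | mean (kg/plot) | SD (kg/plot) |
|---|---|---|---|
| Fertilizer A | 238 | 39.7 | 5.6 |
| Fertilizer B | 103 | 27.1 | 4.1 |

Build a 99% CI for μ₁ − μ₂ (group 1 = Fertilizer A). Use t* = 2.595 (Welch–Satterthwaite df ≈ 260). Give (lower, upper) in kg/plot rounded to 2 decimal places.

Per-group SEs: s₁/√n₁ = 5.6/√238 = 0.3630, s₂/√n₂ = 4.1/√103 = 0.4040.
Unpooled SE of the difference: √(0.131769 + 0.163216) = 0.5431.
Margin of error = t* · SE = 2.595 × 0.5431 = 1.4093.
x̄₁ − x̄₂ = 39.7 − 27.1 = 12.6000.
CI: 12.6000 ± 1.4093 = (11.19, 14.01).

(11.19, 14.01)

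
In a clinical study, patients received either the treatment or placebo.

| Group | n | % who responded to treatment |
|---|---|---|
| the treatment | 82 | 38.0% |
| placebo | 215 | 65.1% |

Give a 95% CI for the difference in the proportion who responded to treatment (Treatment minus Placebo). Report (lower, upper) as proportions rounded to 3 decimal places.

The two standard errors are √(0.3800×0.6200/82) = 0.05360 and √(0.6510×0.3490/215) = 0.03251.
Because the samples are independent, SE_diff = √(0.05360² + 0.03251²) = 0.06269.
Using z* = 1.960 for 95%, ME = 1.960 × 0.06269 = 0.12287.
p̂₁ − p̂₂ = -0.2710; interval -0.2710 ± 0.12287 gives (-0.394, -0.148).

(-0.394, -0.148)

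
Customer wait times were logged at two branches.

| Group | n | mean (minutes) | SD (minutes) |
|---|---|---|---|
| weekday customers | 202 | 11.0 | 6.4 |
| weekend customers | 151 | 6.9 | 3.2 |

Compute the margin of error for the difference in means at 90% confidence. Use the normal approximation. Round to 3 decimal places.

SE₁ = s₁/√n₁ = 6.4/√202 = 0.4503; SE₂ = 3.2/√151 = 0.2604.
Independent samples, unequal variances: SE_diff = √(SE₁² + SE₂²) = √(0.20277009 + 0.06780816) = 0.5202.
z* = 1.645, so margin of error = 1.645 × 0.5202 = 0.8557.

0.856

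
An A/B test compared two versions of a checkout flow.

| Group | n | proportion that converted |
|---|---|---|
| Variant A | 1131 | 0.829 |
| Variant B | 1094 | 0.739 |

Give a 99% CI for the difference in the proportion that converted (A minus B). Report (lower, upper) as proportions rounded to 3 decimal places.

Each SE is √(p̂(1−p̂)/n): √(0.8290·0.1710/1131) = 0.01120 and √(0.7390·0.2610/1094) = 0.01328.
SE(p̂₁ − p̂₂) = √(SE₁² + SE₂²) = √(0.00012544 + 0.0001763584) = 0.01737, since the two samples are independent.
At 99% confidence z* = 2.576; margin = 2.576 × 0.01737 = 0.04475.
The difference is 0.8290 − 0.7390 = 0.0900, so the interval is 0.0900 ± 0.04475 = (0.045, 0.135).

(0.045, 0.135)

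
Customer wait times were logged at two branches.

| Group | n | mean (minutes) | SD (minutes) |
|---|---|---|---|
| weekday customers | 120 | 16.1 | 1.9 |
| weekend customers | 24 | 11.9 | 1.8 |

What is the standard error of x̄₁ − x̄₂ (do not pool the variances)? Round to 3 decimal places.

Standard errors of each mean: 1.9/√120 = 0.1734 and 1.8/√24 = 0.3674.
SE(x̄₁ − x̄₂) = √(0.1734² + 0.3674²) = 0.4063 for independent samples with unequal variances.

0.406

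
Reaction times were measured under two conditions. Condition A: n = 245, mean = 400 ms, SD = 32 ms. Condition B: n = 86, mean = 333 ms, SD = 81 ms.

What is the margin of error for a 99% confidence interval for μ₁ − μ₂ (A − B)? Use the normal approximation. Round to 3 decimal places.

23.108

SE₁ = s₁/√n₁ = 32/√245 = 2.0444; SE₂ = 81/√86 = 8.7345.
Independent samples, unequal variances: SE_diff = √(SE₁² + SE₂²) = √(4.17957136 + 76.29149025) = 8.9706.
z* = 2.576, so margin of error = 2.576 × 8.9706 = 23.1083.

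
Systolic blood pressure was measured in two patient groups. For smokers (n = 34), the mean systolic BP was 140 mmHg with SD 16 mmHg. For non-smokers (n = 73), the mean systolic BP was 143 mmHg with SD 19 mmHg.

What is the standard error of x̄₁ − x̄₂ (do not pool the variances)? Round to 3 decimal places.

3.532

SE₁ = s₁/√n₁ = 16/√34 = 2.7440; SE₂ = 19/√73 = 2.2238.
Independent samples, unequal variances: SE_diff = √(SE₁² + SE₂²) = √(7.529536 + 4.94528644) = 3.5320.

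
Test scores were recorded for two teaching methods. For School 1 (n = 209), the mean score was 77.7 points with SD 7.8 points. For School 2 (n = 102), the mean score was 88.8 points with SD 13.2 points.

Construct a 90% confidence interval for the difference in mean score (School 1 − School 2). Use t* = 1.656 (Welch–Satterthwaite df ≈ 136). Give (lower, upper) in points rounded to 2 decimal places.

SE₁ = s₁/√n₁ = 7.8/√209 = 0.5395; SE₂ = 13.2/√102 = 1.3070.
Independent samples, unequal variances: SE_diff = √(SE₁² + SE₂²) = √(0.29106025 + 1.708249) = 1.4140.
t* = 1.656, so margin of error = 1.656 × 1.4140 = 2.3416.
Difference in means = 77.7 − 88.8 = -11.1000.
-11.1000 ± 2.3416 → (-13.44, -8.76).

(-13.44, -8.76)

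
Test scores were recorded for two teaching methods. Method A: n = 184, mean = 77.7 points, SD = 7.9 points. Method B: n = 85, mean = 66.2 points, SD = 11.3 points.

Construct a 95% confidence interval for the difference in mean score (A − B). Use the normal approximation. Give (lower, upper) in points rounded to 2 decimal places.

(8.84, 14.16)

SE₁ = s₁/√n₁ = 7.9/√184 = 0.5824; SE₂ = 11.3/√85 = 1.2257.
Independent samples, unequal variances: SE_diff = √(SE₁² + SE₂²) = √(0.33918976 + 1.50234049) = 1.3570.
z* = 1.960, so margin of error = 1.960 × 1.3570 = 2.6597.
Difference in means = 77.7 − 66.2 = 11.5000.
11.5000 ± 2.6597 → (8.84, 14.16).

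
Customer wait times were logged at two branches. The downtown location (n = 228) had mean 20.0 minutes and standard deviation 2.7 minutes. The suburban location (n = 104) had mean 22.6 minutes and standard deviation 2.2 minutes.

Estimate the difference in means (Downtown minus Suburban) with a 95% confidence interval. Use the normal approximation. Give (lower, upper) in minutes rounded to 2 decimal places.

(-3.15, -2.05)

SE₁ = s₁/√n₁ = 2.7/√228 = 0.1788; SE₂ = 2.2/√104 = 0.2157.
Independent samples, unequal variances: SE_diff = √(SE₁² + SE₂²) = √(0.03196944 + 0.04652649) = 0.2802.
z* = 1.960, so margin of error = 1.960 × 0.2802 = 0.5492.
Difference in means = 20.0 − 22.6 = -2.6000.
-2.6000 ± 0.5492 → (-3.15, -2.05).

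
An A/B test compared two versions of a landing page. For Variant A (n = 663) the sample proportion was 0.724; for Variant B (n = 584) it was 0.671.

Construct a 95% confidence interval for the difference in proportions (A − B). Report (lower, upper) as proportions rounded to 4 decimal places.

(0.0019, 0.1041)

SE₁ = √(p̂₁(1−p̂₁)/n₁) = √(0.7240·0.2760/663) = 0.01736; SE₂ = √(0.6710·0.3290/584) = 0.01944.
Independent samples: SE of the difference = √(SE₁² + SE₂²) = √(0.0003013696 + 0.0003779136) = 0.02606.
z* for 95% confidence is 1.960, so the margin of error is 1.960 × 0.02606 = 0.05108.
Point estimate p̂₁ − p̂₂ = 0.7240 − 0.6710 = 0.0530.
0.0530 ± 0.05108 → (0.0019, 0.1041).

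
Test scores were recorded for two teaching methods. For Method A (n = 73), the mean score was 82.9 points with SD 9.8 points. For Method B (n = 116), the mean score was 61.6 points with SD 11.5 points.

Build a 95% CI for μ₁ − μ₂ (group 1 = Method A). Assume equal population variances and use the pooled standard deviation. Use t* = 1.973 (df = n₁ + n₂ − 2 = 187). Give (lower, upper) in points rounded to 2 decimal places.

(18.09, 24.51)

s_p = √[((n₁−1)s₁² + (n₂−1)s₂²)/(n₁+n₂−2)] = √[(72·9.8² + 115·11.5²)/187] = 10.8770.
SE = 10.8770·√(1/73 + 1/116) = 1.6250.
With t* = 1.973, margin = 1.973 × 1.6250 = 3.2061.
x̄₁ − x̄₂ = 82.9 − 61.6 = 21.3000; interval 21.3000 ± 3.2061 = (18.09, 24.51).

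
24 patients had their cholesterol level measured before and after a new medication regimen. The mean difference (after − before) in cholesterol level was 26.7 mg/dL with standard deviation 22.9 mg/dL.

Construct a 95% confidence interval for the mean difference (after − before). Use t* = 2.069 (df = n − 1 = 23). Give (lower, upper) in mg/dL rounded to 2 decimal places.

(17.03, 36.37)

Paired design: SE = s_d/√n = 22.9/√24 = 4.6744.
t* = 2.069; margin of error = 2.069 × 4.6744 = 9.6713.
26.7 ± 9.6713 → (17.03, 36.37).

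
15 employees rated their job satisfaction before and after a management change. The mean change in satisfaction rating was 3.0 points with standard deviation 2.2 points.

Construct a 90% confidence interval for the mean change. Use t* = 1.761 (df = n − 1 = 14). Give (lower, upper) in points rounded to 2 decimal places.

(2.00, 4.00)

This is a matched-pairs design, so SE = s_d/√n = 2.2/√15 = 0.5680.
Margin = 1.761 × 0.5680 = 1.0002; the interval is 3.0 ± 1.0002 = (2.00, 4.00).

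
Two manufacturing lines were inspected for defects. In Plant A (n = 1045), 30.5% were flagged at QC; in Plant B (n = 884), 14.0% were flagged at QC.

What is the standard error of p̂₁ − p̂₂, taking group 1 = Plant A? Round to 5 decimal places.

The two standard errors are √(0.3050×0.6950/1045) = 0.01424 and √(0.1400×0.8600/884) = 0.01167.
Because the samples are independent, SE_diff = √(0.01424² + 0.01167²) = 0.01841.

0.01841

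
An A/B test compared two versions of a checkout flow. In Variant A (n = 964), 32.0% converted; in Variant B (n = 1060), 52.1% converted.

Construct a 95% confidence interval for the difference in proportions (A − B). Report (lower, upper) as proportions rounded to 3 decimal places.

Each SE is √(p̂(1−p̂)/n): √(0.3200·0.6800/964) = 0.01502 and √(0.5210·0.4790/1060) = 0.01534.
SE(p̂₁ − p̂₂) = √(SE₁² + SE₂²) = √(0.0002256004 + 0.0002353156) = 0.02147, since the two samples are independent.
At 95% confidence z* = 1.960; margin = 1.960 × 0.02147 = 0.04208.
The difference is 0.3200 − 0.5210 = -0.2010, so the interval is -0.2010 ± 0.04208 = (-0.243, -0.159).

(-0.243, -0.159)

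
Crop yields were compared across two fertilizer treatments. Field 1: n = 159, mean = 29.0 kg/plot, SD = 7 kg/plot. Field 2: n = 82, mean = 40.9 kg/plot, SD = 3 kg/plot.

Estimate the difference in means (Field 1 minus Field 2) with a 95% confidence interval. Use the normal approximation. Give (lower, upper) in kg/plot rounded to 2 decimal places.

Per-group SEs: s₁/√n₁ = 7/√159 = 0.5551, s₂/√n₂ = 3/√82 = 0.3313.
Unpooled SE of the difference: √(0.30813601 + 0.10975969) = 0.6464.
Margin of error = z* · SE = 1.960 × 0.6464 = 1.2669.
x̄₁ − x̄₂ = 29.0 − 40.9 = -11.9000.
CI: -11.9000 ± 1.2669 = (-13.17, -10.63).

(-13.17, -10.63)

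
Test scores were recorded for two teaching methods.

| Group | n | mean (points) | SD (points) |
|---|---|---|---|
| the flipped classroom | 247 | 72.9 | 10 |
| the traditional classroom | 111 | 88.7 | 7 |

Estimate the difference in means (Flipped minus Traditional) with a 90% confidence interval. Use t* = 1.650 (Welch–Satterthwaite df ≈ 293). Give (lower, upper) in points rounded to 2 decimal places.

(-17.32, -14.28)

Per-group SEs: s₁/√n₁ = 10/√247 = 0.6363, s₂/√n₂ = 7/√111 = 0.6644.
Unpooled SE of the difference: √(0.40487769 + 0.44142736) = 0.9199.
Margin of error = t* · SE = 1.650 × 0.9199 = 1.5178.
x̄₁ − x̄₂ = 72.9 − 88.7 = -15.8000.
CI: -15.8000 ± 1.5178 = (-17.32, -14.28).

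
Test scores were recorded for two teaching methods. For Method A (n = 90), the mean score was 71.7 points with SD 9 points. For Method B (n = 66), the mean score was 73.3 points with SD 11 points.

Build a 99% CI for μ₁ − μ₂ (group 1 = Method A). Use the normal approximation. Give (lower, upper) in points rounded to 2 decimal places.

(-5.86, 2.66)

SE₁ = s₁/√n₁ = 9/√90 = 0.9487; SE₂ = 11/√66 = 1.3540.
Independent samples, unequal variances: SE_diff = √(SE₁² + SE₂²) = √(0.90003169 + 1.833316) = 1.6533.
z* = 2.576, so margin of error = 2.576 × 1.6533 = 4.2589.
Difference in means = 71.7 − 73.3 = -1.6000.
-1.6000 ± 4.2589 → (-5.86, 2.66).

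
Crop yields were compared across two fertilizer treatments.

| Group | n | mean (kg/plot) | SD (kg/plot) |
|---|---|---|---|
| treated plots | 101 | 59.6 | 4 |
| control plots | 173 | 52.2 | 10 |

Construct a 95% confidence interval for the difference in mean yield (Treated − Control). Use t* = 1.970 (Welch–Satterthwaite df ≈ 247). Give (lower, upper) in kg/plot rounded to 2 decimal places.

(5.71, 9.09)

Standard errors of each mean: 4/√101 = 0.3980 and 10/√173 = 0.7603.
SE(x̄₁ − x̄₂) = √(0.3980² + 0.7603²) = 0.8582 for independent samples with unequal variances.
With t* = 1.970, the margin is 1.970 × 0.8582 = 1.6907.
x̄₁ − x̄₂ = 59.6 − 52.2 = 7.4000; the interval is 7.4000 ± 1.6907 = (5.71, 9.09).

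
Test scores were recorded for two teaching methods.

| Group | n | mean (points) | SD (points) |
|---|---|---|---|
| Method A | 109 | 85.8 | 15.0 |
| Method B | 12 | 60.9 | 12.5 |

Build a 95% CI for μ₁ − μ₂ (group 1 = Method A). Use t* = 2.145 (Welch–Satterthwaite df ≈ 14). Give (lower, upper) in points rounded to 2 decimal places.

Per-group SEs: s₁/√n₁ = 15.0/√109 = 1.4367, s₂/√n₂ = 12.5/√12 = 3.6084.
Unpooled SE of the difference: √(2.06410689 + 13.02055056) = 3.8839.
Margin of error = t* · SE = 2.145 × 3.8839 = 8.3310.
x̄₁ − x̄₂ = 85.8 − 60.9 = 24.9000.
CI: 24.9000 ± 8.3310 = (16.57, 33.23).

(16.57, 33.23)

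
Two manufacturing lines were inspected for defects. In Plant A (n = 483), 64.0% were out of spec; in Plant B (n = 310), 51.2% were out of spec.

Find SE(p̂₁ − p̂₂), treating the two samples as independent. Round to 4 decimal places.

SE₁ = √(p̂₁(1−p̂₁)/n₁) = √(0.6400·0.3600/483) = 0.02184; SE₂ = √(0.5120·0.4880/310) = 0.02839.
Independent samples: SE of the difference = √(SE₁² + SE₂²) = √(0.0004769856 + 0.0008059921) = 0.03582.

0.0358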